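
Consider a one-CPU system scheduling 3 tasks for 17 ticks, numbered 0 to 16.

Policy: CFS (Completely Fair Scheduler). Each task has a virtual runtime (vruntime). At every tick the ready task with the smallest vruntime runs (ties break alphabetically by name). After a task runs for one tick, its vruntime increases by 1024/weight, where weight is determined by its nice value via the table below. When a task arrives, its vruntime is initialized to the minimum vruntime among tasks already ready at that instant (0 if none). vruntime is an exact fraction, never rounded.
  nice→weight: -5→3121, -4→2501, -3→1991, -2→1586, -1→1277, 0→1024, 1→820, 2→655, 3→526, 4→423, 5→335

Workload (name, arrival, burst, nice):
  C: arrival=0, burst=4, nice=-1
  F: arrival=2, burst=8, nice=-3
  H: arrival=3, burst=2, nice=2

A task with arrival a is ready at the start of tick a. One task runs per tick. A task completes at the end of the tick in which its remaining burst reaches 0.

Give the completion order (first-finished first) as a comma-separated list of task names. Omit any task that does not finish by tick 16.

completion order = C, H, F

t=0: vr[C=0] → run C
t=1: vr[C=1024/1277] → run C
t=2: vr[C=2048/1277 F=2048/1277] → run C
t=3: vr[C=3072/1277 F=2048/1277 H=2048/1277] → run F
t=4: vr[C=3072/1277 F=5385216/2542507 H=2048/1277] → run H
t=5: vr[C=3072/1277 F=5385216/2542507 H=2649088/836435] → run F
t=6: vr[C=3072/1277 F=6692864/2542507 H=2649088/836435] → run C
t=7: vr[F=6692864/2542507 H=2649088/836435] → run F
t=8: vr[F=8000512/2542507 H=2649088/836435] → run F
t=9: vr[F=9308160/2542507 H=2649088/836435] → run H
t=10: vr[F=9308160/2542507] → run F
t=11: vr[F=10615808/2542507] → run F
t=12: vr[F=11923456/2542507] → run F
t=13: vr[F=13231104/2542507] → run F
t=14: (idle)
t=15: (idle)
t=16: (idle)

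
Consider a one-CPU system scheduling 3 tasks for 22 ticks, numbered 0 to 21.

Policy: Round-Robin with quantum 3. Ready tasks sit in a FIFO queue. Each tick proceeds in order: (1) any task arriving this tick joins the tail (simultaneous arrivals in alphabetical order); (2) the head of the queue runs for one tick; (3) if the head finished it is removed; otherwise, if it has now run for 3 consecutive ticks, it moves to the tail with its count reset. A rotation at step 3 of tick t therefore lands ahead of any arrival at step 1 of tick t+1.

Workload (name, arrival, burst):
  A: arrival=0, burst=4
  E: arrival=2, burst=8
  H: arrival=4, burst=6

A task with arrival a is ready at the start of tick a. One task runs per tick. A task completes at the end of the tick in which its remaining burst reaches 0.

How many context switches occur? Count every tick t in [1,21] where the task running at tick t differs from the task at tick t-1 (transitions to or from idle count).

context switches = 7

t=0: queue=[A] q_used=0 → run A
t=1: queue=[A] q_used=1 → run A
t=2: queue=[A,E] q_used=2 → run A
t=3: queue=[E,A] q_used=0 → run E
t=4: queue=[E,A,H] q_used=1 → run E
t=5: queue=[E,A,H] q_used=2 → run E
t=6: queue=[A,H,E] q_used=0 → run A
t=7: queue=[H,E] q_used=0 → run H
t=8: queue=[H,E] q_used=1 → run H
t=9: queue=[H,E] q_used=2 → run H
t=10: queue=[E,H] q_used=0 → run E
t=11: queue=[E,H] q_used=1 → run E
t=12: queue=[E,H] q_used=2 → run E
t=13: queue=[H,E] q_used=0 → run H
t=14: queue=[H,E] q_used=1 → run H
t=15: queue=[H,E] q_used=2 → run H
t=16: queue=[E] q_used=0 → run E
t=17: queue=[E] q_used=1 → run E
t=18: (idle)
t=19: (idle)
t=20: (idle)
t=21: (idle)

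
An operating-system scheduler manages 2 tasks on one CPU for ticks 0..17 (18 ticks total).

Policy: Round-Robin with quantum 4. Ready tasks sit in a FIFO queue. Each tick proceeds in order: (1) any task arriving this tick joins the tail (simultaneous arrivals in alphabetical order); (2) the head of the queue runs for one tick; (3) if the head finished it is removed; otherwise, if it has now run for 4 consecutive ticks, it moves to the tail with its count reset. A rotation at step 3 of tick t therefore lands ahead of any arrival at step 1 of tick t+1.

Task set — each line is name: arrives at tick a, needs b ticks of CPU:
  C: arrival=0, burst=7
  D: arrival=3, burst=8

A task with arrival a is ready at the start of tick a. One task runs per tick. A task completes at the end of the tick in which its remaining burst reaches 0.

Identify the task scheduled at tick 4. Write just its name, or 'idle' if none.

running at tick 4 = D

t=0: queue=[C] q_used=0 → run C
t=1: queue=[C] q_used=1 → run C
t=2: queue=[C] q_used=2 → run C
t=3: queue=[C,D] q_used=3 → run C
t=4: queue=[D,C] q_used=0 → run D
t=5: queue=[D,C] q_used=1 → run D
t=6: queue=[D,C] q_used=2 → run D
t=7: queue=[D,C] q_used=3 → run D
t=8: queue=[C,D] q_used=0 → run C
t=9: queue=[C,D] q_used=1 → run C
t=10: queue=[C,D] q_used=2 → run C
t=11: queue=[D] q_used=0 → run D
t=12: queue=[D] q_used=1 → run D
t=13: queue=[D] q_used=2 → run D
t=14: queue=[D] q_used=3 → run D
t=15: (idle)
t=16: (idle)
t=17: (idle)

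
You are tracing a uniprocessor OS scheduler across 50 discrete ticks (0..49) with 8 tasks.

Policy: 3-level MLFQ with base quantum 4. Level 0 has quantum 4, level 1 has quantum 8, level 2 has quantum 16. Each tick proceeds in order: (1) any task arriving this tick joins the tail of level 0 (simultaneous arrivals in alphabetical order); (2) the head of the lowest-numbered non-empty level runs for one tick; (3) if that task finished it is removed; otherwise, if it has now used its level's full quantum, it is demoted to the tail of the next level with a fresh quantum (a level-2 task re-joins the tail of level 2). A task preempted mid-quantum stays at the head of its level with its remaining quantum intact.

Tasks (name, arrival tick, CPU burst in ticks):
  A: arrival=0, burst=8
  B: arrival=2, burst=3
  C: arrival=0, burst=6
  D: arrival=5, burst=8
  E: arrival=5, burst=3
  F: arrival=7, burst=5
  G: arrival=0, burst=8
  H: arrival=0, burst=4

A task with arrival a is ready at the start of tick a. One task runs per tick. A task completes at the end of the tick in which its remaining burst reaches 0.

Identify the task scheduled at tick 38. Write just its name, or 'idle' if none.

t=0: L0/L1/L2 = ACGH/-/- → run A
t=1: L0/L1/L2 = ACGH/-/- → run A
t=2: L0/L1/L2 = ACGHB/-/- → run A
t=3: L0/L1/L2 = ACGHB/-/- → run A
t=4: L0/L1/L2 = CGHB/A/- → run C
t=5: L0/L1/L2 = CGHBDE/A/- → run C
t=6: L0/L1/L2 = CGHBDE/A/- → run C
t=7: L0/L1/L2 = CGHBDEF/A/- → run C
t=8: L0/L1/L2 = GHBDEF/AC/- → run G
t=9: L0/L1/L2 = GHBDEF/AC/- → run G
t=10: L0/L1/L2 = GHBDEF/AC/- → run G
t=11: L0/L1/L2 = GHBDEF/AC/- → run G
t=12: L0/L1/L2 = HBDEF/ACG/- → run H
t=13: L0/L1/L2 = HBDEF/ACG/- → run H
t=14: L0/L1/L2 = HBDEF/ACG/- → run H
t=15: L0/L1/L2 = HBDEF/ACG/- → run H
t=16: L0/L1/L2 = BDEF/ACG/- → run B
t=17: L0/L1/L2 = BDEF/ACG/- → run B
t=18: L0/L1/L2 = BDEF/ACG/- → run B
t=19: L0/L1/L2 = DEF/ACG/- → run D
t=20: L0/L1/L2 = DEF/ACG/- → run D
t=21: L0/L1/L2 = DEF/ACG/- → run D
t=22: L0/L1/L2 = DEF/ACG/- → run D
t=23: L0/L1/L2 = EF/ACGD/- → run E
t=24: L0/L1/L2 = EF/ACGD/- → run E
t=25: L0/L1/L2 = EF/ACGD/- → run E
t=26: L0/L1/L2 = F/ACGD/- → run F
t=27: L0/L1/L2 = F/ACGD/- → run F
t=28: L0/L1/L2 = F/ACGD/- → run F
t=29: L0/L1/L2 = F/ACGD/- → run F
t=30: L0/L1/L2 = -/ACGDF/- → run A
t=31: L0/L1/L2 = -/ACGDF/- → run A
t=32: L0/L1/L2 = -/ACGDF/- → run A
t=33: L0/L1/L2 = -/ACGDF/- → run A
t=34: L0/L1/L2 = -/CGDF/- → run C
t=35: L0/L1/L2 = -/CGDF/- → run C
t=36: L0/L1/L2 = -/GDF/- → run G
t=37: L0/L1/L2 = -/GDF/- → run G
t=38: L0/L1/L2 = -/GDF/- → run G
t=39: L0/L1/L2 = -/GDF/- → run G
t=40: L0/L1/L2 = -/DF/- → run D
t=41: L0/L1/L2 = -/DF/- → run D
t=42: L0/L1/L2 = -/DF/- → run D
t=43: L0/L1/L2 = -/DF/- → run D
t=44: L0/L1/L2 = -/F/- → run F
t=45: (idle)
t=46: (idle)
t=47: (idle)
t=48: (idle)
t=49: (idle)

running at tick 38 = G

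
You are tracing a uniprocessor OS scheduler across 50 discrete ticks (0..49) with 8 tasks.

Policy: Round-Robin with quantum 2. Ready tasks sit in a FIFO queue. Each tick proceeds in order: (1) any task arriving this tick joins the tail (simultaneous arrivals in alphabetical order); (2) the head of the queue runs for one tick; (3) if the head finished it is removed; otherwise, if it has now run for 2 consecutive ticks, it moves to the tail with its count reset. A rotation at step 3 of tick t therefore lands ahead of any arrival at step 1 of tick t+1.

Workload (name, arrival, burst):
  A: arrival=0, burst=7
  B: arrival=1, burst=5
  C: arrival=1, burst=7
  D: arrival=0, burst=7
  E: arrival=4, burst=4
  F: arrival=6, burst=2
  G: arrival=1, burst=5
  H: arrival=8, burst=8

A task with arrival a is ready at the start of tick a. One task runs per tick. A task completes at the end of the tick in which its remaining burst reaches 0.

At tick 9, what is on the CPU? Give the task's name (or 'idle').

t=0: queue=[A,D] q_used=0 → run A
t=1: queue=[A,D,B,C,G] q_used=1 → run A
t=2: queue=[D,B,C,G,A] q_used=0 → run D
t=3: queue=[D,B,C,G,A] q_used=1 → run D
t=4: queue=[B,C,G,A,D,E] q_used=0 → run B
t=5: queue=[B,C,G,A,D,E] q_used=1 → run B
t=6: queue=[C,G,A,D,E,B,F] q_used=0 → run C
t=7: queue=[C,G,A,D,E,B,F] q_used=1 → run C
t=8: queue=[G,A,D,E,B,F,C,H] q_used=0 → run G
t=9: queue=[G,A,D,E,B,F,C,H] q_used=1 → run G
t=10: queue=[A,D,E,B,F,C,H,G] q_used=0 → run A
t=11: queue=[A,D,E,B,F,C,H,G] q_used=1 → run A
t=12: queue=[D,E,B,F,C,H,G,A] q_used=0 → run D
t=13: queue=[D,E,B,F,C,H,G,A] q_used=1 → run D
t=14: queue=[E,B,F,C,H,G,A,D] q_used=0 → run E
t=15: queue=[E,B,F,C,H,G,A,D] q_used=1 → run E
t=16: queue=[B,F,C,H,G,A,D,E] q_used=0 → run B
t=17: queue=[B,F,C,H,G,A,D,E] q_used=1 → run B
t=18: queue=[F,C,H,G,A,D,E,B] q_used=0 → run F
t=19: queue=[F,C,H,G,A,D,E,B] q_used=1 → run F
t=20: queue=[C,H,G,A,D,E,B] q_used=0 → run C
t=21: queue=[C,H,G,A,D,E,B] q_used=1 → run C
t=22: queue=[H,G,A,D,E,B,C] q_used=0 → run H
t=23: queue=[H,G,A,D,E,B,C] q_used=1 → run H
t=24: queue=[G,A,D,E,B,C,H] q_used=0 → run G
t=25: queue=[G,A,D,E,B,C,H] q_used=1 → run G
t=26: queue=[A,D,E,B,C,H,G] q_used=0 → run A
t=27: queue=[A,D,E,B,C,H,G] q_used=1 → run A
t=28: queue=[D,E,B,C,H,G,A] q_used=0 → run D
t=29: queue=[D,E,B,C,H,G,A] q_used=1 → run D
t=30: queue=[E,B,C,H,G,A,D] q_used=0 → run E
t=31: queue=[E,B,C,H,G,A,D] q_used=1 → run E
t=32: queue=[B,C,H,G,A,D] q_used=0 → run B
t=33: queue=[C,H,G,A,D] q_used=0 → run C
t=34: queue=[C,H,G,A,D] q_used=1 → run C
t=35: queue=[H,G,A,D,C] q_used=0 → run H
t=36: queue=[H,G,A,D,C] q_used=1 → run H
t=37: queue=[G,A,D,C,H] q_used=0 → run G
t=38: queue=[A,D,C,H] q_used=0 → run A
t=39: queue=[D,C,H] q_used=0 → run D
t=40: queue=[C,H] q_used=0 → run C
t=41: queue=[H] q_used=0 → run H
t=42: queue=[H] q_used=1 → run H
t=43: queue=[H] q_used=0 → run H
t=44: queue=[H] q_used=1 → run H
t=45: (idle)
t=46: (idle)
t=47: (idle)
t=48: (idle)
t=49: (idle)

running at tick 9 = G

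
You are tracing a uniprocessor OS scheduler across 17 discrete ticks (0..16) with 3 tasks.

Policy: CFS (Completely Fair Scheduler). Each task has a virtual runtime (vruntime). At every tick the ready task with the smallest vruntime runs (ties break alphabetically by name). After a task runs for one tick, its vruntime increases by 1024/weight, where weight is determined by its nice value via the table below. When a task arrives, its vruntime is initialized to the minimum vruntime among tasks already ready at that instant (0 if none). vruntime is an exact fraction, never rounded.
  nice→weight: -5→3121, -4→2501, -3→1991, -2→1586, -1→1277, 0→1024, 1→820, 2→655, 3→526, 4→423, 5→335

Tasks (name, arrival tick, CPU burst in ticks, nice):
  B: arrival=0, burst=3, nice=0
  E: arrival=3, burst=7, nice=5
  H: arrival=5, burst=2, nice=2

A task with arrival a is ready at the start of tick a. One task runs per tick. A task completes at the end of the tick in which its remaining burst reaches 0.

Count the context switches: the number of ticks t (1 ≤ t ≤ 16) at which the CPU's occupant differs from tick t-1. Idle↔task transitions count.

t=0: vr[B=0] → run B
t=1: vr[B=1] → run B
t=2: vr[B=2] → run B
t=3: vr[E=0] → run E
t=4: vr[E=1024/335] → run E
t=5: vr[E=2048/335 H=2048/335] → run E
t=6: vr[E=3072/335 H=2048/335] → run H
t=7: vr[E=3072/335 H=336896/43885] → run H
t=8: vr[E=3072/335] → run E
t=9: vr[E=4096/335] → run E
t=10: vr[E=1024/67] → run E
t=11: vr[E=6144/335] → run E
t=12: (idle)
t=13: (idle)
t=14: (idle)
t=15: (idle)
t=16: (idle)

context switches = 4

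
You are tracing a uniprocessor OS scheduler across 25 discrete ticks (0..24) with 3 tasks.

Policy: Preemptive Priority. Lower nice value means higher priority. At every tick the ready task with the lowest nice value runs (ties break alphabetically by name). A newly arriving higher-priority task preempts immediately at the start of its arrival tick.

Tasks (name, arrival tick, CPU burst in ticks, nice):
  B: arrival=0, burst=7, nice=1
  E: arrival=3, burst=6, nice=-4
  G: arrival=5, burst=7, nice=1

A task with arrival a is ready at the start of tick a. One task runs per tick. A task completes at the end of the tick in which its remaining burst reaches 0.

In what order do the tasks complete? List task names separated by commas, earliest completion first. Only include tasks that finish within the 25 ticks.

t=0: ready={B} → run B
t=1: ready={B} → run B
t=2: ready={B} → run B
t=3: ready={B,E} → run E
t=4: ready={B,E} → run E
t=5: ready={B,E,G} → run E
t=6: ready={B,E,G} → run E
t=7: ready={B,E,G} → run E
t=8: ready={B,E,G} → run E
t=9: ready={B,G} → run B
t=10: ready={B,G} → run B
t=11: ready={B,G} → run B
t=12: ready={B,G} → run B
t=13: ready={G} → run G
t=14: ready={G} → run G
t=15: ready={G} → run G
t=16: ready={G} → run G
t=17: ready={G} → run G
t=18: ready={G} → run G
t=19: ready={G} → run G
t=20: (idle)
t=21: (idle)
t=22: (idle)
t=23: (idle)
t=24: (idle)

completion order = E, B, G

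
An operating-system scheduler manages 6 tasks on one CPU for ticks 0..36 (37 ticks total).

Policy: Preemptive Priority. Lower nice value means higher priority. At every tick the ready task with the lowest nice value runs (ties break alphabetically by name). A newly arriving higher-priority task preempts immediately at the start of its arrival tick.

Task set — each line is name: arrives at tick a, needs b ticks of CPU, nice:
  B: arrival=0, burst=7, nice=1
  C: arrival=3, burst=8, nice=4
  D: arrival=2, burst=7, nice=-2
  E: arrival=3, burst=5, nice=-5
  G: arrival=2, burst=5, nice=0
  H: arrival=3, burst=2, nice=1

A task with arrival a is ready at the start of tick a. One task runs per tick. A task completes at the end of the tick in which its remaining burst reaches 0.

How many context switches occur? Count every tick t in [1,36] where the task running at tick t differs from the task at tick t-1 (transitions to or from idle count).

context switches = 8

t=0: ready={B} → run B
t=1: ready={B} → run B
t=2: ready={B,D,G} → run D
t=3: ready={B,C,D,E,G,H} → run E
t=4: ready={B,C,D,E,G,H} → run E
t=5: ready={B,C,D,E,G,H} → run E
t=6: ready={B,C,D,E,G,H} → run E
t=7: ready={B,C,D,E,G,H} → run E
t=8: ready={B,C,D,G,H} → run D
t=9: ready={B,C,D,G,H} → run D
t=10: ready={B,C,D,G,H} → run D
t=11: ready={B,C,D,G,H} → run D
t=12: ready={B,C,D,G,H} → run D
t=13: ready={B,C,D,G,H} → run D
t=14: ready={B,C,G,H} → run G
t=15: ready={B,C,G,H} → run G
t=16: ready={B,C,G,H} → run G
t=17: ready={B,C,G,H} → run G
t=18: ready={B,C,G,H} → run G
t=19: ready={B,C,H} → run B
t=20: ready={B,C,H} → run B
t=21: ready={B,C,H} → run B
t=22: ready={B,C,H} → run B
t=23: ready={B,C,H} → run B
t=24: ready={C,H} → run H
t=25: ready={C,H} → run H
t=26: ready={C} → run C
t=27: ready={C} → run C
t=28: ready={C} → run C
t=29: ready={C} → run C
t=30: ready={C} → run C
t=31: ready={C} → run C
t=32: ready={C} → run C
t=33: ready={C} → run C
t=34: (idle)
t=35: (idle)
t=36: (idle)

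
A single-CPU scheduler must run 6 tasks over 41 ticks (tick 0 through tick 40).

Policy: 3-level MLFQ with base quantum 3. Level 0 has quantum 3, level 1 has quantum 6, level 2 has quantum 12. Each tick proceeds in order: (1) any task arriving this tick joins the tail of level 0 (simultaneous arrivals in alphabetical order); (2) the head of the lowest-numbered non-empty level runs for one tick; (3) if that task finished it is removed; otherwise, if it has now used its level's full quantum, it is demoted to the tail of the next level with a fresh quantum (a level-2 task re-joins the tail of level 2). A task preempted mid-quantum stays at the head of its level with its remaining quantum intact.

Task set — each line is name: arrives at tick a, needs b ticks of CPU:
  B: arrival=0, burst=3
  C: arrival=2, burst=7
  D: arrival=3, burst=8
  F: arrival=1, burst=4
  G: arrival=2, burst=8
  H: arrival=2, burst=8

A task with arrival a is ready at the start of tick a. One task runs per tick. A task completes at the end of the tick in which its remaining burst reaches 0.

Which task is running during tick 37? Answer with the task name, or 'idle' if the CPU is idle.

t=0: L0/L1/L2 = B/-/- → run B
t=1: L0/L1/L2 = BF/-/- → run B
t=2: L0/L1/L2 = BFCGH/-/- → run B
t=3: L0/L1/L2 = FCGHD/-/- → run F
t=4: L0/L1/L2 = FCGHD/-/- → run F
t=5: L0/L1/L2 = FCGHD/-/- → run F
t=6: L0/L1/L2 = CGHD/F/- → run C
t=7: L0/L1/L2 = CGHD/F/- → run C
t=8: L0/L1/L2 = CGHD/F/- → run C
t=9: L0/L1/L2 = GHD/FC/- → run G
t=10: L0/L1/L2 = GHD/FC/- → run G
t=11: L0/L1/L2 = GHD/FC/- → run G
t=12: L0/L1/L2 = HD/FCG/- → run H
t=13: L0/L1/L2 = HD/FCG/- → run H
t=14: L0/L1/L2 = HD/FCG/- → run H
t=15: L0/L1/L2 = D/FCGH/- → run D
t=16: L0/L1/L2 = D/FCGH/- → run D
t=17: L0/L1/L2 = D/FCGH/- → run D
t=18: L0/L1/L2 = -/FCGHD/- → run F
t=19: L0/L1/L2 = -/CGHD/- → run C
t=20: L0/L1/L2 = -/CGHD/- → run C
t=21: L0/L1/L2 = -/CGHD/- → run C
t=22: L0/L1/L2 = -/CGHD/- → run C
t=23: L0/L1/L2 = -/GHD/- → run G
t=24: L0/L1/L2 = -/GHD/- → run G
t=25: L0/L1/L2 = -/GHD/- → run G
t=26: L0/L1/L2 = -/GHD/- → run G
t=27: L0/L1/L2 = -/GHD/- → run G
t=28: L0/L1/L2 = -/HD/- → run H
t=29: L0/L1/L2 = -/HD/- → run H
t=30: L0/L1/L2 = -/HD/- → run H
t=31: L0/L1/L2 = -/HD/- → run H
t=32: L0/L1/L2 = -/HD/- → run H
t=33: L0/L1/L2 = -/D/- → run D
t=34: L0/L1/L2 = -/D/- → run D
t=35: L0/L1/L2 = -/D/- → run D
t=36: L0/L1/L2 = -/D/- → run D
t=37: L0/L1/L2 = -/D/- → run D
t=38: (idle)
t=39: (idle)
t=40: (idle)

running at tick 37 = D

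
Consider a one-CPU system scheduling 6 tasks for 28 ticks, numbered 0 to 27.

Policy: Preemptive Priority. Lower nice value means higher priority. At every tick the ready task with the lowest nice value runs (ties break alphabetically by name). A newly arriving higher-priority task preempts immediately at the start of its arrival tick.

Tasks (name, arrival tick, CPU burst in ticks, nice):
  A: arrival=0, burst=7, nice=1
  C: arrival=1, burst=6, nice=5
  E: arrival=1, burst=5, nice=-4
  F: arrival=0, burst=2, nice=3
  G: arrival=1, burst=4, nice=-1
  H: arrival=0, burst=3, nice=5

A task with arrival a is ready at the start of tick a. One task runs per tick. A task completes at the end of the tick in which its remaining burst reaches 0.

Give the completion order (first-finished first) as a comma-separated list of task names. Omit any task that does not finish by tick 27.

completion order = E, G, A, F, C, H

t=0: ready={A,F,H} → run A
t=1: ready={A,C,E,F,G,H} → run E
t=2: ready={A,C,E,F,G,H} → run E
t=3: ready={A,C,E,F,G,H} → run E
t=4: ready={A,C,E,F,G,H} → run E
t=5: ready={A,C,E,F,G,H} → run E
t=6: ready={A,C,F,G,H} → run G
t=7: ready={A,C,F,G,H} → run G
t=8: ready={A,C,F,G,H} → run G
t=9: ready={A,C,F,G,H} → run G
t=10: ready={A,C,F,H} → run A
t=11: ready={A,C,F,H} → run A
t=12: ready={A,C,F,H} → run A
t=13: ready={A,C,F,H} → run A
t=14: ready={A,C,F,H} → run A
t=15: ready={A,C,F,H} → run A
t=16: ready={C,F,H} → run F
t=17: ready={C,F,H} → run F
t=18: ready={C,H} → run C
t=19: ready={C,H} → run C
t=20: ready={C,H} → run C
t=21: ready={C,H} → run C
t=22: ready={C,H} → run C
t=23: ready={C,H} → run C
t=24: ready={H} → run H
t=25: ready={H} → run H
t=26: ready={H} → run H
t=27: (idle)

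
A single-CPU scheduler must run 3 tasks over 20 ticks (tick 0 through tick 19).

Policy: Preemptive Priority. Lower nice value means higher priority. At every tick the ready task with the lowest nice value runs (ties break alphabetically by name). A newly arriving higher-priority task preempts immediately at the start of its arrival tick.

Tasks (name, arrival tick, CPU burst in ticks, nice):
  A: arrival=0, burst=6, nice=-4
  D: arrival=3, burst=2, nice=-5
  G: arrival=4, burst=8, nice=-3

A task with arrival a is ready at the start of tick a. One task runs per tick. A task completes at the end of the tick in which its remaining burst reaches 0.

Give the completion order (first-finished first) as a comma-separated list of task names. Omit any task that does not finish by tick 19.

completion order = D, A, G

t=0: ready={A} → run A
t=1: ready={A} → run A
t=2: ready={A} → run A
t=3: ready={A,D} → run D
t=4: ready={A,D,G} → run D
t=5: ready={A,G} → run A
t=6: ready={A,G} → run A
t=7: ready={A,G} → run A
t=8: ready={G} → run G
t=9: ready={G} → run G
t=10: ready={G} → run G
t=11: ready={G} → run G
t=12: ready={G} → run G
t=13: ready={G} → run G
t=14: ready={G} → run G
t=15: ready={G} → run G
t=16: (idle)
t=17: (idle)
t=18: (idle)
t=19: (idle)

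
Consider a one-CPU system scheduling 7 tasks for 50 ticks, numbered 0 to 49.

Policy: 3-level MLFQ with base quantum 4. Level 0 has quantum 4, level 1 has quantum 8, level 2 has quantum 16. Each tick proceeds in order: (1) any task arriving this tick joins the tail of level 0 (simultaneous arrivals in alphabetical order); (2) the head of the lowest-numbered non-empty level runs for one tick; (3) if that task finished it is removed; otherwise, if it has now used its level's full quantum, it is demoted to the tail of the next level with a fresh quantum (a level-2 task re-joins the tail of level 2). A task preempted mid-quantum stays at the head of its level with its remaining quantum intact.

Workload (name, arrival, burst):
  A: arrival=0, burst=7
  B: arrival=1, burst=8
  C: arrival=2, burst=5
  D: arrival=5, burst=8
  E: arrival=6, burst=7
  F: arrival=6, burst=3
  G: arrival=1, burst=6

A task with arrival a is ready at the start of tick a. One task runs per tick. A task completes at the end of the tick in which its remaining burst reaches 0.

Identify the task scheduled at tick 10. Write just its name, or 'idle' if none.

t=0: L0/L1/L2 = A/-/- → run A
t=1: L0/L1/L2 = ABG/-/- → run A
t=2: L0/L1/L2 = ABGC/-/- → run A
t=3: L0/L1/L2 = ABGC/-/- → run A
t=4: L0/L1/L2 = BGC/A/- → run B
t=5: L0/L1/L2 = BGCD/A/- → run B
t=6: L0/L1/L2 = BGCDEF/A/- → run B
t=7: L0/L1/L2 = BGCDEF/A/- → run B
t=8: L0/L1/L2 = GCDEF/AB/- → run G
t=9: L0/L1/L2 = GCDEF/AB/- → run G
t=10: L0/L1/L2 = GCDEF/AB/- → run G
t=11: L0/L1/L2 = GCDEF/AB/- → run G
t=12: L0/L1/L2 = CDEF/ABG/- → run C
t=13: L0/L1/L2 = CDEF/ABG/- → run C
t=14: L0/L1/L2 = CDEF/ABG/- → run C
t=15: L0/L1/L2 = CDEF/ABG/- → run C
t=16: L0/L1/L2 = DEF/ABGC/- → run D
t=17: L0/L1/L2 = DEF/ABGC/- → run D
t=18: L0/L1/L2 = DEF/ABGC/- → run D
t=19: L0/L1/L2 = DEF/ABGC/- → run D
t=20: L0/L1/L2 = EF/ABGCD/- → run E
t=21: L0/L1/L2 = EF/ABGCD/- → run E
t=22: L0/L1/L2 = EF/ABGCD/- → run E
t=23: L0/L1/L2 = EF/ABGCD/- → run E
t=24: L0/L1/L2 = F/ABGCDE/- → run F
t=25: L0/L1/L2 = F/ABGCDE/- → run F
t=26: L0/L1/L2 = F/ABGCDE/- → run F
t=27: L0/L1/L2 = -/ABGCDE/- → run A
t=28: L0/L1/L2 = -/ABGCDE/- → run A
t=29: L0/L1/L2 = -/ABGCDE/- → run A
t=30: L0/L1/L2 = -/BGCDE/- → run B
t=31: L0/L1/L2 = -/BGCDE/- → run B
t=32: L0/L1/L2 = -/BGCDE/- → run B
t=33: L0/L1/L2 = -/BGCDE/- → run B
t=34: L0/L1/L2 = -/GCDE/- → run G
t=35: L0/L1/L2 = -/GCDE/- → run G
t=36: L0/L1/L2 = -/CDE/- → run C
t=37: L0/L1/L2 = -/DE/- → run D
t=38: L0/L1/L2 = -/DE/- → run D
t=39: L0/L1/L2 = -/DE/- → run D
t=40: L0/L1/L2 = -/DE/- → run D
t=41: L0/L1/L2 = -/E/- → run E
t=42: L0/L1/L2 = -/E/- → run E
t=43: L0/L1/L2 = -/E/- → run E
t=44: (idle)
t=45: (idle)
t=46: (idle)
t=47: (idle)
t=48: (idle)
t=49: (idle)

running at tick 10 = G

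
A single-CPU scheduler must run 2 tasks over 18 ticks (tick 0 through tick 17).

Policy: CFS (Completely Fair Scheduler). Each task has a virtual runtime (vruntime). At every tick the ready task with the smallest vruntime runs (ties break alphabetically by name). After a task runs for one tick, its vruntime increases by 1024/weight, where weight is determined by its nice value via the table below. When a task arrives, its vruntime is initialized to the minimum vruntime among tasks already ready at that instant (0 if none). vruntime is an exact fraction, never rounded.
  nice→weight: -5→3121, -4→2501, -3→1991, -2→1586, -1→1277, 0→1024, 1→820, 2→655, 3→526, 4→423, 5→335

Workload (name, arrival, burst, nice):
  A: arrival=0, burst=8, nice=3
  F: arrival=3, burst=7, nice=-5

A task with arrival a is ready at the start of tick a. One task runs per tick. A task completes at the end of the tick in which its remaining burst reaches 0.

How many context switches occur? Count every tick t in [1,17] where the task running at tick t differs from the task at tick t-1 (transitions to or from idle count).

context switches = 5

t=0: vr[A=0] → run A
t=1: vr[A=512/263] → run A
t=2: vr[A=1024/263] → run A
t=3: vr[A=1536/263 F=1536/263] → run A
t=4: vr[A=2048/263 F=1536/263] → run F
t=5: vr[A=2048/263 F=5063168/820823] → run F
t=6: vr[A=2048/263 F=5332480/820823] → run F
t=7: vr[A=2048/263 F=5601792/820823] → run F
t=8: vr[A=2048/263 F=5871104/820823] → run F
t=9: vr[A=2048/263 F=6140416/820823] → run F
t=10: vr[A=2048/263 F=6409728/820823] → run A
t=11: vr[A=2560/263 F=6409728/820823] → run F
t=12: vr[A=2560/263] → run A
t=13: vr[A=3072/263] → run A
t=14: vr[A=3584/263] → run A
t=15: (idle)
t=16: (idle)
t=17: (idle)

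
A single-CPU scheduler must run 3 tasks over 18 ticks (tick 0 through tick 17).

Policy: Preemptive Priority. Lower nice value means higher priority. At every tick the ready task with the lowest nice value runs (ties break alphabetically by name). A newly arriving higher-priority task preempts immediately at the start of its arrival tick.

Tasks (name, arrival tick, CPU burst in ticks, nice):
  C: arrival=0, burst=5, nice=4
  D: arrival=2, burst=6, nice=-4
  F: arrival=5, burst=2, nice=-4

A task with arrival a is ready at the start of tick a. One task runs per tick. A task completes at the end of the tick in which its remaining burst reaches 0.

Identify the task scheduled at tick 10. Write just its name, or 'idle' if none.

t=0: ready={C} → run C
t=1: ready={C} → run C
t=2: ready={C,D} → run D
t=3: ready={C,D} → run D
t=4: ready={C,D} → run D
t=5: ready={C,D,F} → run D
t=6: ready={C,D,F} → run D
t=7: ready={C,D,F} → run D
t=8: ready={C,F} → run F
t=9: ready={C,F} → run F
t=10: ready={C} → run C
t=11: ready={C} → run C
t=12: ready={C} → run C
t=13: (idle)
t=14: (idle)
t=15: (idle)
t=16: (idle)
t=17: (idle)

running at tick 10 = C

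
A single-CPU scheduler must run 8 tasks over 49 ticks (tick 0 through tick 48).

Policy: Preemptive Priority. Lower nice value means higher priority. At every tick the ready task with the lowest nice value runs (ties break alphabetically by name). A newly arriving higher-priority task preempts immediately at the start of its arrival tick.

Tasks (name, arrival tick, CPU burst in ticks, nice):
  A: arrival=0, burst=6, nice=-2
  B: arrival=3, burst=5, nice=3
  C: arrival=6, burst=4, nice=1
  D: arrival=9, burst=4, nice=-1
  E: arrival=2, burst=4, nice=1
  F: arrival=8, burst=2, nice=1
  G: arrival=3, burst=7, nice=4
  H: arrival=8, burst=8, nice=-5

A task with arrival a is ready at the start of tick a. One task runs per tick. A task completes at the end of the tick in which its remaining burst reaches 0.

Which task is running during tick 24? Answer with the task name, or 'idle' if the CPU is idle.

running at tick 24 = E

t=0: ready={A} → run A
t=1: ready={A} → run A
t=2: ready={A,E} → run A
t=3: ready={A,B,E,G} → run A
t=4: ready={A,B,E,G} → run A
t=5: ready={A,B,E,G} → run A
t=6: ready={B,C,E,G} → run C
t=7: ready={B,C,E,G} → run C
t=8: ready={B,C,E,F,G,H} → run H
t=9: ready={B,C,D,E,F,G,H} → run H
t=10: ready={B,C,D,E,F,G,H} → run H
t=11: ready={B,C,D,E,F,G,H} → run H
t=12: ready={B,C,D,E,F,G,H} → run H
t=13: ready={B,C,D,E,F,G,H} → run H
t=14: ready={B,C,D,E,F,G,H} → run H
t=15: ready={B,C,D,E,F,G,H} → run H
t=16: ready={B,C,D,E,F,G} → run D
t=17: ready={B,C,D,E,F,G} → run D
t=18: ready={B,C,D,E,F,G} → run D
t=19: ready={B,C,D,E,F,G} → run D
t=20: ready={B,C,E,F,G} → run C
t=21: ready={B,C,E,F,G} → run C
t=22: ready={B,E,F,G} → run E
t=23: ready={B,E,F,G} → run E
t=24: ready={B,E,F,G} → run E
t=25: ready={B,E,F,G} → run E
t=26: ready={B,F,G} → run F
t=27: ready={B,F,G} → run F
t=28: ready={B,G} → run B
t=29: ready={B,G} → run B
t=30: ready={B,G} → run B
t=31: ready={B,G} → run B
t=32: ready={B,G} → run B
t=33: ready={G} → run G
t=34: ready={G} → run G
t=35: ready={G} → run G
t=36: ready={G} → run G
t=37: ready={G} → run G
t=38: ready={G} → run G
t=39: ready={G} → run G
t=40: (idle)
t=41: (idle)
t=42: (idle)
t=43: (idle)
t=44: (idle)
t=45: (idle)
t=46: (idle)
t=47: (idle)
t=48: (idle)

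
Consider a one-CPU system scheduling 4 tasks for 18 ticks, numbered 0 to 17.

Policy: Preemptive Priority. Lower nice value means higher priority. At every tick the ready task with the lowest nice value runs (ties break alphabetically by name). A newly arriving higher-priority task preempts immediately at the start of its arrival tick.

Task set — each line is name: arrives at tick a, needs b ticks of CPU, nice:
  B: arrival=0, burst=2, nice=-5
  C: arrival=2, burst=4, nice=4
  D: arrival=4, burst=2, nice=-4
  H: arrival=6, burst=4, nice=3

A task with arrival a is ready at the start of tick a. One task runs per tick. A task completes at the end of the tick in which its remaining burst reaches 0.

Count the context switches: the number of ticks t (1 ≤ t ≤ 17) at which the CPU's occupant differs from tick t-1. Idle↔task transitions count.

t=0: ready={B} → run B
t=1: ready={B} → run B
t=2: ready={C} → run C
t=3: ready={C} → run C
t=4: ready={C,D} → run D
t=5: ready={C,D} → run D
t=6: ready={C,H} → run H
t=7: ready={C,H} → run H
t=8: ready={C,H} → run H
t=9: ready={C,H} → run H
t=10: ready={C} → run C
t=11: ready={C} → run C
t=12: (idle)
t=13: (idle)
t=14: (idle)
t=15: (idle)
t=16: (idle)
t=17: (idle)

context switches = 5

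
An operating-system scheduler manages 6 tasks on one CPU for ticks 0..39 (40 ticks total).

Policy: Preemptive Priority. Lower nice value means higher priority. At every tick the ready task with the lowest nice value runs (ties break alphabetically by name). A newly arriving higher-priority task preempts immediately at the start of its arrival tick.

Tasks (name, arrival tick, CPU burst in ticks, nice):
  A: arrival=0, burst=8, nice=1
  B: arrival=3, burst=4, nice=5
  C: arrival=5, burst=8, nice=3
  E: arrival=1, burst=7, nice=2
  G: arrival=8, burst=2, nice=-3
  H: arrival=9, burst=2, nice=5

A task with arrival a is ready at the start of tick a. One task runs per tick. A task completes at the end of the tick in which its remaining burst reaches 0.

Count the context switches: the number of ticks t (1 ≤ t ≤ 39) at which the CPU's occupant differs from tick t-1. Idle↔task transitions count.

context switches = 6

t=0: ready={A} → run A
t=1: ready={A,E} → run A
t=2: ready={A,E} → run A
t=3: ready={A,B,E} → run A
t=4: ready={A,B,E} → run A
t=5: ready={A,B,C,E} → run A
t=6: ready={A,B,C,E} → run A
t=7: ready={A,B,C,E} → run A
t=8: ready={B,C,E,G} → run G
t=9: ready={B,C,E,G,H} → run G
t=10: ready={B,C,E,H} → run E
t=11: ready={B,C,E,H} → run E
t=12: ready={B,C,E,H} → run E
t=13: ready={B,C,E,H} → run E
t=14: ready={B,C,E,H} → run E
t=15: ready={B,C,E,H} → run E
t=16: ready={B,C,E,H} → run E
t=17: ready={B,C,H} → run C
t=18: ready={B,C,H} → run C
t=19: ready={B,C,H} → run C
t=20: ready={B,C,H} → run C
t=21: ready={B,C,H} → run C
t=22: ready={B,C,H} → run C
t=23: ready={B,C,H} → run C
t=24: ready={B,C,H} → run C
t=25: ready={B,H} → run B
t=26: ready={B,H} → run B
t=27: ready={B,H} → run B
t=28: ready={B,H} → run B
t=29: ready={H} → run H
t=30: ready={H} → run H
t=31: (idle)
t=32: (idle)
t=33: (idle)
t=34: (idle)
t=35: (idle)
t=36: (idle)
t=37: (idle)
t=38: (idle)
t=39: (idle)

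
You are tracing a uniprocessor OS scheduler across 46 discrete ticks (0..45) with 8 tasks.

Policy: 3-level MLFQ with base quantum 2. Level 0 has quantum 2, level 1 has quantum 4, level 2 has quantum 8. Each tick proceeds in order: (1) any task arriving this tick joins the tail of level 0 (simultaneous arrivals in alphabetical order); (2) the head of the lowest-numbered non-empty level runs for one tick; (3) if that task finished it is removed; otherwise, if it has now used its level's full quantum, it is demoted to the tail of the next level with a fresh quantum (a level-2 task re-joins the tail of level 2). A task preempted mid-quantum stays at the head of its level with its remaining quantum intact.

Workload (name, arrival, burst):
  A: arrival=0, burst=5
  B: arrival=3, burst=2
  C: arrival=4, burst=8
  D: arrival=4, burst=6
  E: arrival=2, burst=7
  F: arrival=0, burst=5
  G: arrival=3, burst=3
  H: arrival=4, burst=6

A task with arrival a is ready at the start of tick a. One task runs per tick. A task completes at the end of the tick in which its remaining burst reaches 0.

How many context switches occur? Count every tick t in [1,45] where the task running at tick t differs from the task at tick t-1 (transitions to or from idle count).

context switches = 17

t=0: L0/L1/L2 = AF/-/- → run A
t=1: L0/L1/L2 = AF/-/- → run A
t=2: L0/L1/L2 = FE/A/- → run F
t=3: L0/L1/L2 = FEBG/A/- → run F
t=4: L0/L1/L2 = EBGCDH/AF/- → run E
t=5: L0/L1/L2 = EBGCDH/AF/- → run E
t=6: L0/L1/L2 = BGCDH/AFE/- → run B
t=7: L0/L1/L2 = BGCDH/AFE/- → run B
t=8: L0/L1/L2 = GCDH/AFE/- → run G
t=9: L0/L1/L2 = GCDH/AFE/- → run G
t=10: L0/L1/L2 = CDH/AFEG/- → run C
t=11: L0/L1/L2 = CDH/AFEG/- → run C
t=12: L0/L1/L2 = DH/AFEGC/- → run D
t=13: L0/L1/L2 = DH/AFEGC/- → run D
t=14: L0/L1/L2 = H/AFEGCD/- → run H
t=15: L0/L1/L2 = H/AFEGCD/- → run H
t=16: L0/L1/L2 = -/AFEGCDH/- → run A
t=17: L0/L1/L2 = -/AFEGCDH/- → run A
t=18: L0/L1/L2 = -/AFEGCDH/- → run A
t=19: L0/L1/L2 = -/FEGCDH/- → run F
t=20: L0/L1/L2 = -/FEGCDH/- → run F
t=21: L0/L1/L2 = -/FEGCDH/- → run F
t=22: L0/L1/L2 = -/EGCDH/- → run E
t=23: L0/L1/L2 = -/EGCDH/- → run E
t=24: L0/L1/L2 = -/EGCDH/- → run E
t=25: L0/L1/L2 = -/EGCDH/- → run E
t=26: L0/L1/L2 = -/GCDH/E → run G
t=27: L0/L1/L2 = -/CDH/E → run C
t=28: L0/L1/L2 = -/CDH/E → run C
t=29: L0/L1/L2 = -/CDH/E → run C
t=30: L0/L1/L2 = -/CDH/E → run C
t=31: L0/L1/L2 = -/DH/EC → run D
t=32: L0/L1/L2 = -/DH/EC → run D
t=33: L0/L1/L2 = -/DH/EC → run D
t=34: L0/L1/L2 = -/DH/EC → run D
t=35: L0/L1/L2 = -/H/EC → run H
t=36: L0/L1/L2 = -/H/EC → run H
t=37: L0/L1/L2 = -/H/EC → run H
t=38: L0/L1/L2 = -/H/EC → run H
t=39: L0/L1/L2 = -/-/EC → run E
t=40: L0/L1/L2 = -/-/C → run C
t=41: L0/L1/L2 = -/-/C → run C
t=42: (idle)
t=43: (idle)
t=44: (idle)
t=45: (idle)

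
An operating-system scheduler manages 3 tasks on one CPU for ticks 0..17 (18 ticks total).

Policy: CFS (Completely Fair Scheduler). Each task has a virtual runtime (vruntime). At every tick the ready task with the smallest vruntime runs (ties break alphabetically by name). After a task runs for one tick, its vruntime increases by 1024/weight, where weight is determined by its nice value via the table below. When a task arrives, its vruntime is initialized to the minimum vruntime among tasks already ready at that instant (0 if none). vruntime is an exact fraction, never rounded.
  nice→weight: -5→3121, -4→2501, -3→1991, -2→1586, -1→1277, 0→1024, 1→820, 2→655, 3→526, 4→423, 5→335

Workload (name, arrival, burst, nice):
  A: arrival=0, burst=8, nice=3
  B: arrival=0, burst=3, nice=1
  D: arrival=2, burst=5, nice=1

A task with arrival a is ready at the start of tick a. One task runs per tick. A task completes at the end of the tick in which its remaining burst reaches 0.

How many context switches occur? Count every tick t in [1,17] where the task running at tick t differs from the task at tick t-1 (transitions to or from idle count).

t=0: vr[A=0 B=0] → run A
t=1: vr[A=512/263 B=0] → run B
t=2: vr[A=512/263 B=256/205 D=256/205] → run B
t=3: vr[A=512/263 B=512/205 D=256/205] → run D
t=4: vr[A=512/263 B=512/205 D=512/205] → run A
t=5: vr[A=1024/263 B=512/205 D=512/205] → run B
t=6: vr[A=1024/263 D=512/205] → run D
t=7: vr[A=1024/263 D=768/205] → run D
t=8: vr[A=1024/263 D=1024/205] → run A
t=9: vr[A=1536/263 D=1024/205] → run D
t=10: vr[A=1536/263 D=256/41] → run A
t=11: vr[A=2048/263 D=256/41] → run D
t=12: vr[A=2048/263] → run A
t=13: vr[A=2560/263] → run A
t=14: vr[A=3072/263] → run A
t=15: vr[A=3584/263] → run A
t=16: (idle)
t=17: (idle)

context switches = 11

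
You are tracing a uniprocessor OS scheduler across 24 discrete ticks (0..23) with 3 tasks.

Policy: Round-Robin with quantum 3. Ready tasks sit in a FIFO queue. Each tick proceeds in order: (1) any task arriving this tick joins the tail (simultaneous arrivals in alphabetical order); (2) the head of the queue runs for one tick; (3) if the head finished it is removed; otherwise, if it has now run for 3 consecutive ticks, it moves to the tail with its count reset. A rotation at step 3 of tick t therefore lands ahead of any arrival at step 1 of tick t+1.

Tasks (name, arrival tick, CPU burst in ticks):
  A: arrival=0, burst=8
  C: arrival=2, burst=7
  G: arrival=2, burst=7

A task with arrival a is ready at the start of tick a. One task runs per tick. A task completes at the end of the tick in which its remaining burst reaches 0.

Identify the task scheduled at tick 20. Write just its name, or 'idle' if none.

running at tick 20 = C

t=0: queue=[A] q_used=0 → run A
t=1: queue=[A] q_used=1 → run A
t=2: queue=[A,C,G] q_used=2 → run A
t=3: queue=[C,G,A] q_used=0 → run C
t=4: queue=[C,G,A] q_used=1 → run C
t=5: queue=[C,G,A] q_used=2 → run C
t=6: queue=[G,A,C] q_used=0 → run G
t=7: queue=[G,A,C] q_used=1 → run G
t=8: queue=[G,A,C] q_used=2 → run G
t=9: queue=[A,C,G] q_used=0 → run A
t=10: queue=[A,C,G] q_used=1 → run A
t=11: queue=[A,C,G] q_used=2 → run A
t=12: queue=[C,G,A] q_used=0 → run C
t=13: queue=[C,G,A] q_used=1 → run C
t=14: queue=[C,G,A] q_used=2 → run C
t=15: queue=[G,A,C] q_used=0 → run G
t=16: queue=[G,A,C] q_used=1 → run G
t=17: queue=[G,A,C] q_used=2 → run G
t=18: queue=[A,C,G] q_used=0 → run A
t=19: queue=[A,C,G] q_used=1 → run A
t=20: queue=[C,G] q_used=0 → run C
t=21: queue=[G] q_used=0 → run G
t=22: (idle)
t=23: (idle)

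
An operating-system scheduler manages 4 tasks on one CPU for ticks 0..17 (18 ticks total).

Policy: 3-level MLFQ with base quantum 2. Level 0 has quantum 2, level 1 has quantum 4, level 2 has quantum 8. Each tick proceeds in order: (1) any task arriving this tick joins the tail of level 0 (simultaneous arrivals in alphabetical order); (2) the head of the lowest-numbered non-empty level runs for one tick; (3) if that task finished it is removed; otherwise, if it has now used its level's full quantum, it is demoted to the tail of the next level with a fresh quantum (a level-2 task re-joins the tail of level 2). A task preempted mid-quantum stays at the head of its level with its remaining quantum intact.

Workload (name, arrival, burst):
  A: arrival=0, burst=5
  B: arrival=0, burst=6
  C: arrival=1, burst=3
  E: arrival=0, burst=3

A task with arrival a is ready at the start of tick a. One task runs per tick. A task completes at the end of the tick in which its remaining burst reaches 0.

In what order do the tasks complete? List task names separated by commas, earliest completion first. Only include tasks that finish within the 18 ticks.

completion order = A, B, E, C

t=0: L0/L1/L2 = ABE/-/- → run A
t=1: L0/L1/L2 = ABEC/-/- → run A
t=2: L0/L1/L2 = BEC/A/- → run B
t=3: L0/L1/L2 = BEC/A/- → run B
t=4: L0/L1/L2 = EC/AB/- → run E
t=5: L0/L1/L2 = EC/AB/- → run E
t=6: L0/L1/L2 = C/ABE/- → run C
t=7: L0/L1/L2 = C/ABE/- → run C
t=8: L0/L1/L2 = -/ABEC/- → run A
t=9: L0/L1/L2 = -/ABEC/- → run A
t=10: L0/L1/L2 = -/ABEC/- → run A
t=11: L0/L1/L2 = -/BEC/- → run B
t=12: L0/L1/L2 = -/BEC/- → run B
t=13: L0/L1/L2 = -/BEC/- → run B
t=14: L0/L1/L2 = -/BEC/- → run B
t=15: L0/L1/L2 = -/EC/- → run E
t=16: L0/L1/L2 = -/C/- → run C
t=17: (idle)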